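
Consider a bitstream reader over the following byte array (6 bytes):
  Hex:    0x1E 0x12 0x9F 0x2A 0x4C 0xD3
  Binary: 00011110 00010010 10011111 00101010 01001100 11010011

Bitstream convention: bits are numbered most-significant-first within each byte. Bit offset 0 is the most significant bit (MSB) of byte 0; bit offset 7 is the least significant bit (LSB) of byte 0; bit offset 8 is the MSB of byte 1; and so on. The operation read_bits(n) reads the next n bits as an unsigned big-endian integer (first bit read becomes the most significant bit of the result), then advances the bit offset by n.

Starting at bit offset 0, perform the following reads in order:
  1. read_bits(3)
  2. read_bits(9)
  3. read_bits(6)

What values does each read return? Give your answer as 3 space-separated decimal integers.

Read 1: bits[0:3] width=3 -> value=0 (bin 000); offset now 3 = byte 0 bit 3; 45 bits remain
Read 2: bits[3:12] width=9 -> value=481 (bin 111100001); offset now 12 = byte 1 bit 4; 36 bits remain
Read 3: bits[12:18] width=6 -> value=10 (bin 001010); offset now 18 = byte 2 bit 2; 30 bits remain

Answer: 0 481 10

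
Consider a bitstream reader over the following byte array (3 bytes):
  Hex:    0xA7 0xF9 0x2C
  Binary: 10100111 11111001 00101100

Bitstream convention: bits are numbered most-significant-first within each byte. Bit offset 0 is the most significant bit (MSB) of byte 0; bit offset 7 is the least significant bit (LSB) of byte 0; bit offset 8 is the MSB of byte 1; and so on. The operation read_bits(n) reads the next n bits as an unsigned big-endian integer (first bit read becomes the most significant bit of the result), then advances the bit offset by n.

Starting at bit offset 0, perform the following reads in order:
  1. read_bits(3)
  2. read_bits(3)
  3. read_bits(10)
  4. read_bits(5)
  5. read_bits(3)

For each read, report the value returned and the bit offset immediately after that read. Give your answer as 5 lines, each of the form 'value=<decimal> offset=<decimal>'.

Answer: value=5 offset=3
value=1 offset=6
value=1017 offset=16
value=5 offset=21
value=4 offset=24

Derivation:
Read 1: bits[0:3] width=3 -> value=5 (bin 101); offset now 3 = byte 0 bit 3; 21 bits remain
Read 2: bits[3:6] width=3 -> value=1 (bin 001); offset now 6 = byte 0 bit 6; 18 bits remain
Read 3: bits[6:16] width=10 -> value=1017 (bin 1111111001); offset now 16 = byte 2 bit 0; 8 bits remain
Read 4: bits[16:21] width=5 -> value=5 (bin 00101); offset now 21 = byte 2 bit 5; 3 bits remain
Read 5: bits[21:24] width=3 -> value=4 (bin 100); offset now 24 = byte 3 bit 0; 0 bits remain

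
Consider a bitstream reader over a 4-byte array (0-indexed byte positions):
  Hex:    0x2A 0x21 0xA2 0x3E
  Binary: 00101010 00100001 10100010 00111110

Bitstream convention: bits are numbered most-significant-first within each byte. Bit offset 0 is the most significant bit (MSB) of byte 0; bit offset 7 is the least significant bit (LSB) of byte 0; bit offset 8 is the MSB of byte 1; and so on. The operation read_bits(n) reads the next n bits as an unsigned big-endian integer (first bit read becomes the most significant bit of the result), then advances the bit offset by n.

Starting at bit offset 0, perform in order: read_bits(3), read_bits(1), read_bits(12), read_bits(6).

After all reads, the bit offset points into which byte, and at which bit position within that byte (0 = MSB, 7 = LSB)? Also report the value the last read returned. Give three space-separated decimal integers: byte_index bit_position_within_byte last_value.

Read 1: bits[0:3] width=3 -> value=1 (bin 001); offset now 3 = byte 0 bit 3; 29 bits remain
Read 2: bits[3:4] width=1 -> value=0 (bin 0); offset now 4 = byte 0 bit 4; 28 bits remain
Read 3: bits[4:16] width=12 -> value=2593 (bin 101000100001); offset now 16 = byte 2 bit 0; 16 bits remain
Read 4: bits[16:22] width=6 -> value=40 (bin 101000); offset now 22 = byte 2 bit 6; 10 bits remain

Answer: 2 6 40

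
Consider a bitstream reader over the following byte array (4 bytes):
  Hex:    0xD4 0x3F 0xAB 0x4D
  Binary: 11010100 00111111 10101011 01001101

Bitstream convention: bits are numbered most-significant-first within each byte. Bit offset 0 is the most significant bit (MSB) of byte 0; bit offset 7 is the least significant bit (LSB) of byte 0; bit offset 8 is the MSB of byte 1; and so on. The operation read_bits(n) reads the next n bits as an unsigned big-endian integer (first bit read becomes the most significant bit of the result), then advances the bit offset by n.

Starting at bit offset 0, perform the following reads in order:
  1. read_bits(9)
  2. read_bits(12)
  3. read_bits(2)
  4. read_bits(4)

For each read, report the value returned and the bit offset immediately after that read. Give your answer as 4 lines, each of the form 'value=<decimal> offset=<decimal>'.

Answer: value=424 offset=9
value=2037 offset=21
value=1 offset=23
value=10 offset=27

Derivation:
Read 1: bits[0:9] width=9 -> value=424 (bin 110101000); offset now 9 = byte 1 bit 1; 23 bits remain
Read 2: bits[9:21] width=12 -> value=2037 (bin 011111110101); offset now 21 = byte 2 bit 5; 11 bits remain
Read 3: bits[21:23] width=2 -> value=1 (bin 01); offset now 23 = byte 2 bit 7; 9 bits remain
Read 4: bits[23:27] width=4 -> value=10 (bin 1010); offset now 27 = byte 3 bit 3; 5 bits remain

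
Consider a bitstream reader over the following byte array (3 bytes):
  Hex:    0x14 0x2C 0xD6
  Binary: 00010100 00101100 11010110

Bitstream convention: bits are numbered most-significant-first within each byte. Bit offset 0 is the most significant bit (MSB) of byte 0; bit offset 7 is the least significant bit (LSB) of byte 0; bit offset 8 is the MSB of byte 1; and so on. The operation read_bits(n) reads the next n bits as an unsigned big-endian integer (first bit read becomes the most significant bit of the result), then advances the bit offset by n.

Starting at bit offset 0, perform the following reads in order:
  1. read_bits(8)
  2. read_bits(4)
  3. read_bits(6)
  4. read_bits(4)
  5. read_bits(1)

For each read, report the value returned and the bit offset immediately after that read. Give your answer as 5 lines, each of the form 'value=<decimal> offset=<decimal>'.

Answer: value=20 offset=8
value=2 offset=12
value=51 offset=18
value=5 offset=22
value=1 offset=23

Derivation:
Read 1: bits[0:8] width=8 -> value=20 (bin 00010100); offset now 8 = byte 1 bit 0; 16 bits remain
Read 2: bits[8:12] width=4 -> value=2 (bin 0010); offset now 12 = byte 1 bit 4; 12 bits remain
Read 3: bits[12:18] width=6 -> value=51 (bin 110011); offset now 18 = byte 2 bit 2; 6 bits remain
Read 4: bits[18:22] width=4 -> value=5 (bin 0101); offset now 22 = byte 2 bit 6; 2 bits remain
Read 5: bits[22:23] width=1 -> value=1 (bin 1); offset now 23 = byte 2 bit 7; 1 bits remain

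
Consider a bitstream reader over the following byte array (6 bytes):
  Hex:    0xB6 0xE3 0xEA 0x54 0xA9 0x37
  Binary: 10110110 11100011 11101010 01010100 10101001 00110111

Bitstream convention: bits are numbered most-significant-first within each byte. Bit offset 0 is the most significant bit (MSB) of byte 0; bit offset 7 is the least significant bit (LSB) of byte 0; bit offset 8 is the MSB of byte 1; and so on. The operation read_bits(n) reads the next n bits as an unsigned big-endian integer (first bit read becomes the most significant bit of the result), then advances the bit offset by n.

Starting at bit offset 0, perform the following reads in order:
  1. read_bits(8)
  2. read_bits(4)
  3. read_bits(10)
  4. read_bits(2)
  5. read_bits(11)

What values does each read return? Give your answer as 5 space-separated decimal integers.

Read 1: bits[0:8] width=8 -> value=182 (bin 10110110); offset now 8 = byte 1 bit 0; 40 bits remain
Read 2: bits[8:12] width=4 -> value=14 (bin 1110); offset now 12 = byte 1 bit 4; 36 bits remain
Read 3: bits[12:22] width=10 -> value=250 (bin 0011111010); offset now 22 = byte 2 bit 6; 26 bits remain
Read 4: bits[22:24] width=2 -> value=2 (bin 10); offset now 24 = byte 3 bit 0; 24 bits remain
Read 5: bits[24:35] width=11 -> value=677 (bin 01010100101); offset now 35 = byte 4 bit 3; 13 bits remain

Answer: 182 14 250 2 677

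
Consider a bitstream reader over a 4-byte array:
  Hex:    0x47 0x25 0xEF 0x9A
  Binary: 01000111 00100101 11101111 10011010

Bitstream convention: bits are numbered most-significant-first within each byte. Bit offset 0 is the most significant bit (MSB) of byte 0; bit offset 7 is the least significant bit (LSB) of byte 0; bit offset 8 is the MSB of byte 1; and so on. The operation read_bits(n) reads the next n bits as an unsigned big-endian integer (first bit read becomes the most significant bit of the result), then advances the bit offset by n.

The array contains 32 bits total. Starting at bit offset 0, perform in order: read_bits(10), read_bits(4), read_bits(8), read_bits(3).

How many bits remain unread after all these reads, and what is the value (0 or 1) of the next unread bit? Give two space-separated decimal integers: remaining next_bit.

Answer: 7 0

Derivation:
Read 1: bits[0:10] width=10 -> value=284 (bin 0100011100); offset now 10 = byte 1 bit 2; 22 bits remain
Read 2: bits[10:14] width=4 -> value=9 (bin 1001); offset now 14 = byte 1 bit 6; 18 bits remain
Read 3: bits[14:22] width=8 -> value=123 (bin 01111011); offset now 22 = byte 2 bit 6; 10 bits remain
Read 4: bits[22:25] width=3 -> value=7 (bin 111); offset now 25 = byte 3 bit 1; 7 bits remain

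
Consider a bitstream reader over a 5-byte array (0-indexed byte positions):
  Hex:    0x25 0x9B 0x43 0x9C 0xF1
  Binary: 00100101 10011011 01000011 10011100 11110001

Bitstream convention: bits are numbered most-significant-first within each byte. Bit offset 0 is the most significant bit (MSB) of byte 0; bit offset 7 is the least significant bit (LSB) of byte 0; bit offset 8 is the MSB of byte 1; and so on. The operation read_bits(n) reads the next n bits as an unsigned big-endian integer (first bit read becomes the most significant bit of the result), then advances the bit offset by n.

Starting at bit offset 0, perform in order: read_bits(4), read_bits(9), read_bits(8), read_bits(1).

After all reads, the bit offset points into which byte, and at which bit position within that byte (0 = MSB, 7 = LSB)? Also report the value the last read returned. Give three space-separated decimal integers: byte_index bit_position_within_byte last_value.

Read 1: bits[0:4] width=4 -> value=2 (bin 0010); offset now 4 = byte 0 bit 4; 36 bits remain
Read 2: bits[4:13] width=9 -> value=179 (bin 010110011); offset now 13 = byte 1 bit 5; 27 bits remain
Read 3: bits[13:21] width=8 -> value=104 (bin 01101000); offset now 21 = byte 2 bit 5; 19 bits remain
Read 4: bits[21:22] width=1 -> value=0 (bin 0); offset now 22 = byte 2 bit 6; 18 bits remain

Answer: 2 6 0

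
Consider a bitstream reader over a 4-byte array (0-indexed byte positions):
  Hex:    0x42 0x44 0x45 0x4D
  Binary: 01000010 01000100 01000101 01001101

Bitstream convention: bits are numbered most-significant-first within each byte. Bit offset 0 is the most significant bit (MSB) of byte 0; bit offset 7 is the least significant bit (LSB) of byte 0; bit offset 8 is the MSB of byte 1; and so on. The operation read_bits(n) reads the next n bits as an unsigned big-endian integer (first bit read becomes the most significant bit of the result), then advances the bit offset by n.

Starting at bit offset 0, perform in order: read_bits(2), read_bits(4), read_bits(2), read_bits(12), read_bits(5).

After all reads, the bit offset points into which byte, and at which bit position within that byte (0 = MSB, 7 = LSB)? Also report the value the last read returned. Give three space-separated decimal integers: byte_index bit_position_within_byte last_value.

Answer: 3 1 10

Derivation:
Read 1: bits[0:2] width=2 -> value=1 (bin 01); offset now 2 = byte 0 bit 2; 30 bits remain
Read 2: bits[2:6] width=4 -> value=0 (bin 0000); offset now 6 = byte 0 bit 6; 26 bits remain
Read 3: bits[6:8] width=2 -> value=2 (bin 10); offset now 8 = byte 1 bit 0; 24 bits remain
Read 4: bits[8:20] width=12 -> value=1092 (bin 010001000100); offset now 20 = byte 2 bit 4; 12 bits remain
Read 5: bits[20:25] width=5 -> value=10 (bin 01010); offset now 25 = byte 3 bit 1; 7 bits remain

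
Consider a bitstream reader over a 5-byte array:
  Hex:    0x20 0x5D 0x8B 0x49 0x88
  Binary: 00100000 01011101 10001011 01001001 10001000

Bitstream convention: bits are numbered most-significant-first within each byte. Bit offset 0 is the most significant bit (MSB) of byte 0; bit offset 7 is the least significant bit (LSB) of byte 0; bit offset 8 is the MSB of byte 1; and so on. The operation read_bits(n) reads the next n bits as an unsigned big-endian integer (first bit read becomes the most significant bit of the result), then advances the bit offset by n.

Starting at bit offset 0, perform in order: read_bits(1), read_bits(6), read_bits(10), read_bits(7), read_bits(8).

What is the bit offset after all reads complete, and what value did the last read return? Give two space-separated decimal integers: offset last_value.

Answer: 32 73

Derivation:
Read 1: bits[0:1] width=1 -> value=0 (bin 0); offset now 1 = byte 0 bit 1; 39 bits remain
Read 2: bits[1:7] width=6 -> value=16 (bin 010000); offset now 7 = byte 0 bit 7; 33 bits remain
Read 3: bits[7:17] width=10 -> value=187 (bin 0010111011); offset now 17 = byte 2 bit 1; 23 bits remain
Read 4: bits[17:24] width=7 -> value=11 (bin 0001011); offset now 24 = byte 3 bit 0; 16 bits remain
Read 5: bits[24:32] width=8 -> value=73 (bin 01001001); offset now 32 = byte 4 bit 0; 8 bits remain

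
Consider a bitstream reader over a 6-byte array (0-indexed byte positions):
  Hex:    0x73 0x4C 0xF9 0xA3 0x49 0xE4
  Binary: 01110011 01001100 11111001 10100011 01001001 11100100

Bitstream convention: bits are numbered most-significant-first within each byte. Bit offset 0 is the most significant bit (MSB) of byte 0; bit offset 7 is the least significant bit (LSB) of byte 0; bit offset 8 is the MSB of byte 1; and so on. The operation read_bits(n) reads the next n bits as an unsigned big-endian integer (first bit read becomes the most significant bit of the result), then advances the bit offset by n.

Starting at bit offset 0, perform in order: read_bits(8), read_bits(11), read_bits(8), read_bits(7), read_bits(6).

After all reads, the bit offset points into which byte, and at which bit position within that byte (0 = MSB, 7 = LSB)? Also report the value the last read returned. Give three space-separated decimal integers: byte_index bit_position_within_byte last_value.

Answer: 5 0 9

Derivation:
Read 1: bits[0:8] width=8 -> value=115 (bin 01110011); offset now 8 = byte 1 bit 0; 40 bits remain
Read 2: bits[8:19] width=11 -> value=615 (bin 01001100111); offset now 19 = byte 2 bit 3; 29 bits remain
Read 3: bits[19:27] width=8 -> value=205 (bin 11001101); offset now 27 = byte 3 bit 3; 21 bits remain
Read 4: bits[27:34] width=7 -> value=13 (bin 0001101); offset now 34 = byte 4 bit 2; 14 bits remain
Read 5: bits[34:40] width=6 -> value=9 (bin 001001); offset now 40 = byte 5 bit 0; 8 bits remain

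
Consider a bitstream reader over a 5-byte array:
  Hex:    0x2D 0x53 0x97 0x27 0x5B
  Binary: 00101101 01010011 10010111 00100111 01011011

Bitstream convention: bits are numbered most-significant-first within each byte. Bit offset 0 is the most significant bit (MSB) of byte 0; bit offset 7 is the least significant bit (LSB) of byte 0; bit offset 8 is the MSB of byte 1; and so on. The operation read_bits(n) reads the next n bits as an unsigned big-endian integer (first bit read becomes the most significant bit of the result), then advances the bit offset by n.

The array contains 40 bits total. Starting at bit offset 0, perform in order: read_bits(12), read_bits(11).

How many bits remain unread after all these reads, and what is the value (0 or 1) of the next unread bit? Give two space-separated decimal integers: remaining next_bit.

Answer: 17 1

Derivation:
Read 1: bits[0:12] width=12 -> value=725 (bin 001011010101); offset now 12 = byte 1 bit 4; 28 bits remain
Read 2: bits[12:23] width=11 -> value=459 (bin 00111001011); offset now 23 = byte 2 bit 7; 17 bits remain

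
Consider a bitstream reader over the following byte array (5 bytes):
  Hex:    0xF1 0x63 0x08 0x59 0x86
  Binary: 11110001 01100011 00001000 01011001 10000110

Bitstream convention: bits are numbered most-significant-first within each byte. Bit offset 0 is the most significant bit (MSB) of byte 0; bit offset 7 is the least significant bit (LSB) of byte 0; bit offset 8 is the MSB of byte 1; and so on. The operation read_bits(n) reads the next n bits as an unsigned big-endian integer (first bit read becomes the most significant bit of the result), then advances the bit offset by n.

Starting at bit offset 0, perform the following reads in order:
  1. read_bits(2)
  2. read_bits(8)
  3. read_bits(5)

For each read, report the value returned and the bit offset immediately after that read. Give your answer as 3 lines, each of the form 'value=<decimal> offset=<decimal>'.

Read 1: bits[0:2] width=2 -> value=3 (bin 11); offset now 2 = byte 0 bit 2; 38 bits remain
Read 2: bits[2:10] width=8 -> value=197 (bin 11000101); offset now 10 = byte 1 bit 2; 30 bits remain
Read 3: bits[10:15] width=5 -> value=17 (bin 10001); offset now 15 = byte 1 bit 7; 25 bits remain

Answer: value=3 offset=2
value=197 offset=10
value=17 offset=15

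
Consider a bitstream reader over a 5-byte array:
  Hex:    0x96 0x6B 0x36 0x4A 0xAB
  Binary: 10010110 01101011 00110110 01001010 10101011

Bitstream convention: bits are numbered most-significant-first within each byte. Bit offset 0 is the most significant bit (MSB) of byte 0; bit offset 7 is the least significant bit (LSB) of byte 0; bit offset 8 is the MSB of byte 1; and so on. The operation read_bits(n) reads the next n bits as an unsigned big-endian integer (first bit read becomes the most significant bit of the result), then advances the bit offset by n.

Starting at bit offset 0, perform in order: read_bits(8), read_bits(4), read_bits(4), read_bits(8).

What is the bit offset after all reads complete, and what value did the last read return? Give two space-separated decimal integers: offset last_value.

Read 1: bits[0:8] width=8 -> value=150 (bin 10010110); offset now 8 = byte 1 bit 0; 32 bits remain
Read 2: bits[8:12] width=4 -> value=6 (bin 0110); offset now 12 = byte 1 bit 4; 28 bits remain
Read 3: bits[12:16] width=4 -> value=11 (bin 1011); offset now 16 = byte 2 bit 0; 24 bits remain
Read 4: bits[16:24] width=8 -> value=54 (bin 00110110); offset now 24 = byte 3 bit 0; 16 bits remain

Answer: 24 54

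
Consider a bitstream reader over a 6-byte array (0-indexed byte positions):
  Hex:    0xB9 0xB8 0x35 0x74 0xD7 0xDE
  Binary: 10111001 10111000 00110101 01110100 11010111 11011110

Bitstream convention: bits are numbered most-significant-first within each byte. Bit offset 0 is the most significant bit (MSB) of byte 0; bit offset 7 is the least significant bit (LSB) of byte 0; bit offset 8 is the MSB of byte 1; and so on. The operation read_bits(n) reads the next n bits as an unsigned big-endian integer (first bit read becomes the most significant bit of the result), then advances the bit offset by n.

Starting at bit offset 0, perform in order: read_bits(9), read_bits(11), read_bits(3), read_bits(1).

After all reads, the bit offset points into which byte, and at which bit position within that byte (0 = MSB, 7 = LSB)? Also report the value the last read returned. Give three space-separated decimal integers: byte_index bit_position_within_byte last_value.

Read 1: bits[0:9] width=9 -> value=371 (bin 101110011); offset now 9 = byte 1 bit 1; 39 bits remain
Read 2: bits[9:20] width=11 -> value=899 (bin 01110000011); offset now 20 = byte 2 bit 4; 28 bits remain
Read 3: bits[20:23] width=3 -> value=2 (bin 010); offset now 23 = byte 2 bit 7; 25 bits remain
Read 4: bits[23:24] width=1 -> value=1 (bin 1); offset now 24 = byte 3 bit 0; 24 bits remain

Answer: 3 0 1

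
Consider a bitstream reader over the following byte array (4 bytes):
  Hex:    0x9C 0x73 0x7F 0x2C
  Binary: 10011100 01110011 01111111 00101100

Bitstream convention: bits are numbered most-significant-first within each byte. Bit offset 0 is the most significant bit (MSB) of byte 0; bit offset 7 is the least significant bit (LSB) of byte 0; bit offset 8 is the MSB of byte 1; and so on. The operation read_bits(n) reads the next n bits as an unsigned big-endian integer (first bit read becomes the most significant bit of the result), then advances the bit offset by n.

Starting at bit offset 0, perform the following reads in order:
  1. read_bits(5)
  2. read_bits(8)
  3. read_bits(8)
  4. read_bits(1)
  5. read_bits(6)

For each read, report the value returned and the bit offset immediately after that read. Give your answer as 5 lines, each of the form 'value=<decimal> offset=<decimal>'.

Read 1: bits[0:5] width=5 -> value=19 (bin 10011); offset now 5 = byte 0 bit 5; 27 bits remain
Read 2: bits[5:13] width=8 -> value=142 (bin 10001110); offset now 13 = byte 1 bit 5; 19 bits remain
Read 3: bits[13:21] width=8 -> value=111 (bin 01101111); offset now 21 = byte 2 bit 5; 11 bits remain
Read 4: bits[21:22] width=1 -> value=1 (bin 1); offset now 22 = byte 2 bit 6; 10 bits remain
Read 5: bits[22:28] width=6 -> value=50 (bin 110010); offset now 28 = byte 3 bit 4; 4 bits remain

Answer: value=19 offset=5
value=142 offset=13
value=111 offset=21
value=1 offset=22
value=50 offset=28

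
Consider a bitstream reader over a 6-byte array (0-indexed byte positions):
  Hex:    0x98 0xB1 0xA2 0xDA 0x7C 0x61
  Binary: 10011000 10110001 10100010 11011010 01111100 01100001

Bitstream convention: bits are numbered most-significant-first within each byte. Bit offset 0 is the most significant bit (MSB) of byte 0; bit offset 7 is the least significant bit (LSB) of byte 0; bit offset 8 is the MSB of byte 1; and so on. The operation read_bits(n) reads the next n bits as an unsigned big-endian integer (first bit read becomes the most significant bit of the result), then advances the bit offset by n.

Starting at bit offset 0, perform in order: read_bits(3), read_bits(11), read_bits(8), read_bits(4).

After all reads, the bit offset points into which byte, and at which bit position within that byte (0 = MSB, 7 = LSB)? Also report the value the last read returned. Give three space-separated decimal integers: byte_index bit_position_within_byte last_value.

Read 1: bits[0:3] width=3 -> value=4 (bin 100); offset now 3 = byte 0 bit 3; 45 bits remain
Read 2: bits[3:14] width=11 -> value=1580 (bin 11000101100); offset now 14 = byte 1 bit 6; 34 bits remain
Read 3: bits[14:22] width=8 -> value=104 (bin 01101000); offset now 22 = byte 2 bit 6; 26 bits remain
Read 4: bits[22:26] width=4 -> value=11 (bin 1011); offset now 26 = byte 3 bit 2; 22 bits remain

Answer: 3 2 11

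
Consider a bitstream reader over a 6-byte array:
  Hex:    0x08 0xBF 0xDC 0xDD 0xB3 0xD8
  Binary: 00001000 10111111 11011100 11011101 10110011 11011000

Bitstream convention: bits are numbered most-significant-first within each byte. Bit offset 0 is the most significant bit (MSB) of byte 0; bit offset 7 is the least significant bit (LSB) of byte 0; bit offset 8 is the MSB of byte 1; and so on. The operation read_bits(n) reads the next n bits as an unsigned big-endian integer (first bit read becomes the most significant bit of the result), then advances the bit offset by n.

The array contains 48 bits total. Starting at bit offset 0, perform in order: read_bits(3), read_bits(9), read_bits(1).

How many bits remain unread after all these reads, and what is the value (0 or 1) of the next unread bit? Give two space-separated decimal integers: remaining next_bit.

Read 1: bits[0:3] width=3 -> value=0 (bin 000); offset now 3 = byte 0 bit 3; 45 bits remain
Read 2: bits[3:12] width=9 -> value=139 (bin 010001011); offset now 12 = byte 1 bit 4; 36 bits remain
Read 3: bits[12:13] width=1 -> value=1 (bin 1); offset now 13 = byte 1 bit 5; 35 bits remain

Answer: 35 1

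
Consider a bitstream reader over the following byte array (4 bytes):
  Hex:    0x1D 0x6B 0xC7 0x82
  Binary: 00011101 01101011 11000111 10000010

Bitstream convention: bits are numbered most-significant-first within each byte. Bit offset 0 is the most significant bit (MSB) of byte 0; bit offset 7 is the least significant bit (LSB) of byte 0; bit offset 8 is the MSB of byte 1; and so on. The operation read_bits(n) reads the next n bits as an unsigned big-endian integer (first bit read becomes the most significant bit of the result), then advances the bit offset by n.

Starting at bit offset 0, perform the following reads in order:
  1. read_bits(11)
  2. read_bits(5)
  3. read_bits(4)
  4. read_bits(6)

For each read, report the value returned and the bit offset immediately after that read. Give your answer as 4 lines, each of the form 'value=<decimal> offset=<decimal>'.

Answer: value=235 offset=11
value=11 offset=16
value=12 offset=20
value=30 offset=26

Derivation:
Read 1: bits[0:11] width=11 -> value=235 (bin 00011101011); offset now 11 = byte 1 bit 3; 21 bits remain
Read 2: bits[11:16] width=5 -> value=11 (bin 01011); offset now 16 = byte 2 bit 0; 16 bits remain
Read 3: bits[16:20] width=4 -> value=12 (bin 1100); offset now 20 = byte 2 bit 4; 12 bits remain
Read 4: bits[20:26] width=6 -> value=30 (bin 011110); offset now 26 = byte 3 bit 2; 6 bits remain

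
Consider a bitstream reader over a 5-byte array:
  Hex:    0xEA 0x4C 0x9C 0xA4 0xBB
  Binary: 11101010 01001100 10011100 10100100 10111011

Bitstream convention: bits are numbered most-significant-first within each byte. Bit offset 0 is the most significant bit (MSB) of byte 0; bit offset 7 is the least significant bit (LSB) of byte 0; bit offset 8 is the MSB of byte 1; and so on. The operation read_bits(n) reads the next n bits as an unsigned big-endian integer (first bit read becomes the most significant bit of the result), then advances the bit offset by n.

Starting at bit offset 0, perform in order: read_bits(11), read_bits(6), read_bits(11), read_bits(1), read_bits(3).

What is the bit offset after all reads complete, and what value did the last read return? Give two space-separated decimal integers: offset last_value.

Answer: 32 4

Derivation:
Read 1: bits[0:11] width=11 -> value=1874 (bin 11101010010); offset now 11 = byte 1 bit 3; 29 bits remain
Read 2: bits[11:17] width=6 -> value=25 (bin 011001); offset now 17 = byte 2 bit 1; 23 bits remain
Read 3: bits[17:28] width=11 -> value=458 (bin 00111001010); offset now 28 = byte 3 bit 4; 12 bits remain
Read 4: bits[28:29] width=1 -> value=0 (bin 0); offset now 29 = byte 3 bit 5; 11 bits remain
Read 5: bits[29:32] width=3 -> value=4 (bin 100); offset now 32 = byte 4 bit 0; 8 bits remain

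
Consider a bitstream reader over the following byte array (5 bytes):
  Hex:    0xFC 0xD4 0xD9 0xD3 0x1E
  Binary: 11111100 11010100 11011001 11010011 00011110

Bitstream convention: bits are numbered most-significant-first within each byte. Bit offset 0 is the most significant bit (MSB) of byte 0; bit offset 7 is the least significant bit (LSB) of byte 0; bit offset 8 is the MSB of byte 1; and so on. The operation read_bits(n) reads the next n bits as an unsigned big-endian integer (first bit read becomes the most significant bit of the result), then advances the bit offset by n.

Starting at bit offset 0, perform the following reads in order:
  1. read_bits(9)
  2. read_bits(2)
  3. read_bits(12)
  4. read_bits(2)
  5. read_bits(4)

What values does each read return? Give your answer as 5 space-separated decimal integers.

Read 1: bits[0:9] width=9 -> value=505 (bin 111111001); offset now 9 = byte 1 bit 1; 31 bits remain
Read 2: bits[9:11] width=2 -> value=2 (bin 10); offset now 11 = byte 1 bit 3; 29 bits remain
Read 3: bits[11:23] width=12 -> value=2668 (bin 101001101100); offset now 23 = byte 2 bit 7; 17 bits remain
Read 4: bits[23:25] width=2 -> value=3 (bin 11); offset now 25 = byte 3 bit 1; 15 bits remain
Read 5: bits[25:29] width=4 -> value=10 (bin 1010); offset now 29 = byte 3 bit 5; 11 bits remain

Answer: 505 2 2668 3 10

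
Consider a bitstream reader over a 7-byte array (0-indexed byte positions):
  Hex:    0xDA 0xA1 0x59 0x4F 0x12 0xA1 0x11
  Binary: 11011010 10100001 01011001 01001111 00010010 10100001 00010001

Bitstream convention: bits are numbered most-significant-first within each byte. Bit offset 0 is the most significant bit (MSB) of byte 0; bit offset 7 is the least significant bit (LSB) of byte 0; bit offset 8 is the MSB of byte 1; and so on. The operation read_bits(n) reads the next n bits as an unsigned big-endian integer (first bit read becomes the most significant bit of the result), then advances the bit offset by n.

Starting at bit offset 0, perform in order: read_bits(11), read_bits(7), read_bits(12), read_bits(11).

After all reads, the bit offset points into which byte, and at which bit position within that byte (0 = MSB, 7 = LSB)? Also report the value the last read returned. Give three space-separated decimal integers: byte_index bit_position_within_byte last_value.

Answer: 5 1 1573

Derivation:
Read 1: bits[0:11] width=11 -> value=1749 (bin 11011010101); offset now 11 = byte 1 bit 3; 45 bits remain
Read 2: bits[11:18] width=7 -> value=5 (bin 0000101); offset now 18 = byte 2 bit 2; 38 bits remain
Read 3: bits[18:30] width=12 -> value=1619 (bin 011001010011); offset now 30 = byte 3 bit 6; 26 bits remain
Read 4: bits[30:41] width=11 -> value=1573 (bin 11000100101); offset now 41 = byte 5 bit 1; 15 bits remain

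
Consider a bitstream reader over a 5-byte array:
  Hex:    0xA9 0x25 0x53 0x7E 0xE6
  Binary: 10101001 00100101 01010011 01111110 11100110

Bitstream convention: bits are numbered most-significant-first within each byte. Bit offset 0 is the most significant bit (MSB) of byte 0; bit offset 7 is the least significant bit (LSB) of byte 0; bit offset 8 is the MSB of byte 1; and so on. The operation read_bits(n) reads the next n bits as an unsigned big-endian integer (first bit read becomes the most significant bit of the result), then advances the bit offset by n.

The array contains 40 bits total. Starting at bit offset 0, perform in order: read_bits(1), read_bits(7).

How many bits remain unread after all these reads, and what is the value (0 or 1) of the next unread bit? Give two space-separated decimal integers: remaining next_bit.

Read 1: bits[0:1] width=1 -> value=1 (bin 1); offset now 1 = byte 0 bit 1; 39 bits remain
Read 2: bits[1:8] width=7 -> value=41 (bin 0101001); offset now 8 = byte 1 bit 0; 32 bits remain

Answer: 32 0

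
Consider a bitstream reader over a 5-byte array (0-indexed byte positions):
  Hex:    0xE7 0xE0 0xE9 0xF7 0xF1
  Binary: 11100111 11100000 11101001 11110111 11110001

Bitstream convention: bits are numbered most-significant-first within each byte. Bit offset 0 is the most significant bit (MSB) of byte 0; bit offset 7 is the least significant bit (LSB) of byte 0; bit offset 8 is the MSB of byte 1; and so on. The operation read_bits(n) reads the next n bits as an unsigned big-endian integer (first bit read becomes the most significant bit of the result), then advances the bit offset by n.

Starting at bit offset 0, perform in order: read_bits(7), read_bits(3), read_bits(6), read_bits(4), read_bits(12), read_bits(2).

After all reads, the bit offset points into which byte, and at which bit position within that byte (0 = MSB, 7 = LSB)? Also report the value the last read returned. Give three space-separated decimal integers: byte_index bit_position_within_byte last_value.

Answer: 4 2 3

Derivation:
Read 1: bits[0:7] width=7 -> value=115 (bin 1110011); offset now 7 = byte 0 bit 7; 33 bits remain
Read 2: bits[7:10] width=3 -> value=7 (bin 111); offset now 10 = byte 1 bit 2; 30 bits remain
Read 3: bits[10:16] width=6 -> value=32 (bin 100000); offset now 16 = byte 2 bit 0; 24 bits remain
Read 4: bits[16:20] width=4 -> value=14 (bin 1110); offset now 20 = byte 2 bit 4; 20 bits remain
Read 5: bits[20:32] width=12 -> value=2551 (bin 100111110111); offset now 32 = byte 4 bit 0; 8 bits remain
Read 6: bits[32:34] width=2 -> value=3 (bin 11); offset now 34 = byte 4 bit 2; 6 bits remain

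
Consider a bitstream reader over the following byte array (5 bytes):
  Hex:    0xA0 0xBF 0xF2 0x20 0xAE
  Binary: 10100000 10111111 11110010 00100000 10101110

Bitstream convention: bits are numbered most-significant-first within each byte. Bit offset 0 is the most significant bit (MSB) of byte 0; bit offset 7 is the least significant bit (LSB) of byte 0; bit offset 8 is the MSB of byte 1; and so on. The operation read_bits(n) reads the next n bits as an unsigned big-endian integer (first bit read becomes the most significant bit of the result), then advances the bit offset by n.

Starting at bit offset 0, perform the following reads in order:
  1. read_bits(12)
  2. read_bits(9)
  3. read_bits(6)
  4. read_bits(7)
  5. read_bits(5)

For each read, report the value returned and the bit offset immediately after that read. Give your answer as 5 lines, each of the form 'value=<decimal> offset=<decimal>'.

Read 1: bits[0:12] width=12 -> value=2571 (bin 101000001011); offset now 12 = byte 1 bit 4; 28 bits remain
Read 2: bits[12:21] width=9 -> value=510 (bin 111111110); offset now 21 = byte 2 bit 5; 19 bits remain
Read 3: bits[21:27] width=6 -> value=17 (bin 010001); offset now 27 = byte 3 bit 3; 13 bits remain
Read 4: bits[27:34] width=7 -> value=2 (bin 0000010); offset now 34 = byte 4 bit 2; 6 bits remain
Read 5: bits[34:39] width=5 -> value=23 (bin 10111); offset now 39 = byte 4 bit 7; 1 bits remain

Answer: value=2571 offset=12
value=510 offset=21
value=17 offset=27
value=2 offset=34
value=23 offset=39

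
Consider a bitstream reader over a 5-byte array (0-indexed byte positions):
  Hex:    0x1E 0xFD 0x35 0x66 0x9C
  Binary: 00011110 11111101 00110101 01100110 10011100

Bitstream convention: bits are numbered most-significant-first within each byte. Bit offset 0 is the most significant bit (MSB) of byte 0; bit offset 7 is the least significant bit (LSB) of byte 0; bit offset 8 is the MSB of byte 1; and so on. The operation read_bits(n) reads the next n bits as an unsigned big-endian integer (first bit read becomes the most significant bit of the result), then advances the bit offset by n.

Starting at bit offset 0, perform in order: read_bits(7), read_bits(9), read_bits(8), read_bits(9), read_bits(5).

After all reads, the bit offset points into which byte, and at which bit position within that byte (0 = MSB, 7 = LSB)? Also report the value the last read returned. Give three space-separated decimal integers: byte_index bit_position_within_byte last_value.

Answer: 4 6 7

Derivation:
Read 1: bits[0:7] width=7 -> value=15 (bin 0001111); offset now 7 = byte 0 bit 7; 33 bits remain
Read 2: bits[7:16] width=9 -> value=253 (bin 011111101); offset now 16 = byte 2 bit 0; 24 bits remain
Read 3: bits[16:24] width=8 -> value=53 (bin 00110101); offset now 24 = byte 3 bit 0; 16 bits remain
Read 4: bits[24:33] width=9 -> value=205 (bin 011001101); offset now 33 = byte 4 bit 1; 7 bits remain
Read 5: bits[33:38] width=5 -> value=7 (bin 00111); offset now 38 = byte 4 bit 6; 2 bits remain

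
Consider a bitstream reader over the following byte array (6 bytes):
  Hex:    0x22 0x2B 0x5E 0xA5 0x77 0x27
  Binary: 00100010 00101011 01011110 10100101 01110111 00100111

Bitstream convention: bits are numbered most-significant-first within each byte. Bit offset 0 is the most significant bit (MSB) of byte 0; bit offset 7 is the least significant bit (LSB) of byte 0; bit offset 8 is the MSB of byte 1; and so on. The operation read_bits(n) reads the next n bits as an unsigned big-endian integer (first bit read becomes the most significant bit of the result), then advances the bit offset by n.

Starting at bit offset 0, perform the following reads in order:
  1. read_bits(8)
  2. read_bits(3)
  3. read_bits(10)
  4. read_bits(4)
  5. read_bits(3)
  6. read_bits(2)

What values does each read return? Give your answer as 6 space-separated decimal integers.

Read 1: bits[0:8] width=8 -> value=34 (bin 00100010); offset now 8 = byte 1 bit 0; 40 bits remain
Read 2: bits[8:11] width=3 -> value=1 (bin 001); offset now 11 = byte 1 bit 3; 37 bits remain
Read 3: bits[11:21] width=10 -> value=363 (bin 0101101011); offset now 21 = byte 2 bit 5; 27 bits remain
Read 4: bits[21:25] width=4 -> value=13 (bin 1101); offset now 25 = byte 3 bit 1; 23 bits remain
Read 5: bits[25:28] width=3 -> value=2 (bin 010); offset now 28 = byte 3 bit 4; 20 bits remain
Read 6: bits[28:30] width=2 -> value=1 (bin 01); offset now 30 = byte 3 bit 6; 18 bits remain

Answer: 34 1 363 13 2 1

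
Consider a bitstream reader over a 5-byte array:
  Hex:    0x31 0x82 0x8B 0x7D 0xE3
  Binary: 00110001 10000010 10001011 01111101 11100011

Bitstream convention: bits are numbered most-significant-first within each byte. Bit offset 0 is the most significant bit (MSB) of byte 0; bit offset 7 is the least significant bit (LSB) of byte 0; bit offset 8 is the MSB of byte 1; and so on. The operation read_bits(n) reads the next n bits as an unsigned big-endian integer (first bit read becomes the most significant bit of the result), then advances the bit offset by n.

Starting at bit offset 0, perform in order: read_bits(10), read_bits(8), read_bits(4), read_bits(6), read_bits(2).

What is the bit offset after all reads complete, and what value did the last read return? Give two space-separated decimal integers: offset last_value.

Answer: 30 3

Derivation:
Read 1: bits[0:10] width=10 -> value=198 (bin 0011000110); offset now 10 = byte 1 bit 2; 30 bits remain
Read 2: bits[10:18] width=8 -> value=10 (bin 00001010); offset now 18 = byte 2 bit 2; 22 bits remain
Read 3: bits[18:22] width=4 -> value=2 (bin 0010); offset now 22 = byte 2 bit 6; 18 bits remain
Read 4: bits[22:28] width=6 -> value=55 (bin 110111); offset now 28 = byte 3 bit 4; 12 bits remain
Read 5: bits[28:30] width=2 -> value=3 (bin 11); offset now 30 = byte 3 bit 6; 10 bits remain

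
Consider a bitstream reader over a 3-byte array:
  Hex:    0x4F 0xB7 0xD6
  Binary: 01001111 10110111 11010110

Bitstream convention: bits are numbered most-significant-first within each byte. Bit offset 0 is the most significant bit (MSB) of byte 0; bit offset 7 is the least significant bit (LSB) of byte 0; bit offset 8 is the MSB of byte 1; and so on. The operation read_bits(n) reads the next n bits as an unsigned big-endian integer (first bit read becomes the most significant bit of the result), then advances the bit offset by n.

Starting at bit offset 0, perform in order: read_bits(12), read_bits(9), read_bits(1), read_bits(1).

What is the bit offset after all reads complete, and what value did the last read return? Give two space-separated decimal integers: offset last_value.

Read 1: bits[0:12] width=12 -> value=1275 (bin 010011111011); offset now 12 = byte 1 bit 4; 12 bits remain
Read 2: bits[12:21] width=9 -> value=250 (bin 011111010); offset now 21 = byte 2 bit 5; 3 bits remain
Read 3: bits[21:22] width=1 -> value=1 (bin 1); offset now 22 = byte 2 bit 6; 2 bits remain
Read 4: bits[22:23] width=1 -> value=1 (bin 1); offset now 23 = byte 2 bit 7; 1 bits remain

Answer: 23 1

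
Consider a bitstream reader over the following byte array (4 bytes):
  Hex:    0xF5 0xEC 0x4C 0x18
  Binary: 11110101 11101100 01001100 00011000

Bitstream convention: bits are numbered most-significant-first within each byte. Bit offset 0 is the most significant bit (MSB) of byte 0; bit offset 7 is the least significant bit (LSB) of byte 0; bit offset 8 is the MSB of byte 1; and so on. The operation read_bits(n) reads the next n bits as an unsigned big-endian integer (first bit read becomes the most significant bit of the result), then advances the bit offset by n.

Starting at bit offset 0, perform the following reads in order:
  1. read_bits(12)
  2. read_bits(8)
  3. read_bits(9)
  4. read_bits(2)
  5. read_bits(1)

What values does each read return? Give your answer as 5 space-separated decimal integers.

Answer: 3934 196 387 0 0

Derivation:
Read 1: bits[0:12] width=12 -> value=3934 (bin 111101011110); offset now 12 = byte 1 bit 4; 20 bits remain
Read 2: bits[12:20] width=8 -> value=196 (bin 11000100); offset now 20 = byte 2 bit 4; 12 bits remain
Read 3: bits[20:29] width=9 -> value=387 (bin 110000011); offset now 29 = byte 3 bit 5; 3 bits remain
Read 4: bits[29:31] width=2 -> value=0 (bin 00); offset now 31 = byte 3 bit 7; 1 bits remain
Read 5: bits[31:32] width=1 -> value=0 (bin 0); offset now 32 = byte 4 bit 0; 0 bits remain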